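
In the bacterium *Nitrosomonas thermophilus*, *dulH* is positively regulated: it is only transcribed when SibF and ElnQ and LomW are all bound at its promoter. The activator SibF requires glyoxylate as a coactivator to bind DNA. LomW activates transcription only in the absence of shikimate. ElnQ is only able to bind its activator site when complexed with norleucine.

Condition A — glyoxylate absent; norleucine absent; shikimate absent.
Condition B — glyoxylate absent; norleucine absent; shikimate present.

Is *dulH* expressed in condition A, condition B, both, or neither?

Condition A:
Glyoxylate is absent, so SibF is inactive.
Norleucine is absent, so ElnQ is inactive.
Shikimate is absent, so LomW is active.
Required activator SibF is absent, so *dulH* is not transcribed.
→ *dulH* is OFF in A.
Condition B:
Glyoxylate is absent, so SibF is inactive.
Norleucine is absent, so ElnQ is inactive.
Shikimate is present, so LomW is inactive.
Required activator SibF is absent, so *dulH* is not transcribed.
→ *dulH* is OFF in B.

neither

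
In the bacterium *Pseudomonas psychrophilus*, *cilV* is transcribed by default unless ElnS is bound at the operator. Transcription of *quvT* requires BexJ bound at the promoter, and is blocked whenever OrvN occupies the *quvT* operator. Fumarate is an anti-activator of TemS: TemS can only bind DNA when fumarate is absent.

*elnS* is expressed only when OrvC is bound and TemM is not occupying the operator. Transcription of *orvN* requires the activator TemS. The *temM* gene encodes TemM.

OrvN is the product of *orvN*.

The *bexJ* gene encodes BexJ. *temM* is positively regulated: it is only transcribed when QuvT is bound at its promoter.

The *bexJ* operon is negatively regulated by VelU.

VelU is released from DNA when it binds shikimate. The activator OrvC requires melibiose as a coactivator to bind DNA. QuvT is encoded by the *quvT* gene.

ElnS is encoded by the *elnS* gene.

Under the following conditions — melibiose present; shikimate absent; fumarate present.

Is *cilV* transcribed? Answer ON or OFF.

OFF

Shikimate is absent, so VelU is active.
With repressor VelU bound, *bexJ* is not transcribed.
So BexJ is not produced.
Fumarate is present, so TemS is inactive.
Required activator TemS is absent, so *orvN* is not transcribed.
So OrvN is not produced.
Required activator BexJ is absent, so *quvT* is not transcribed.
So QuvT is not produced.
Required activator QuvT is absent, so *temM* is not transcribed.
So TemM is not produced.
Melibiose is present, so OrvC is active.
No repressor is bound and OrvC is active, so *elnS* is transcribed.
So ElnS is produced and active.
With repressor ElnS bound, *cilV* is not transcribed.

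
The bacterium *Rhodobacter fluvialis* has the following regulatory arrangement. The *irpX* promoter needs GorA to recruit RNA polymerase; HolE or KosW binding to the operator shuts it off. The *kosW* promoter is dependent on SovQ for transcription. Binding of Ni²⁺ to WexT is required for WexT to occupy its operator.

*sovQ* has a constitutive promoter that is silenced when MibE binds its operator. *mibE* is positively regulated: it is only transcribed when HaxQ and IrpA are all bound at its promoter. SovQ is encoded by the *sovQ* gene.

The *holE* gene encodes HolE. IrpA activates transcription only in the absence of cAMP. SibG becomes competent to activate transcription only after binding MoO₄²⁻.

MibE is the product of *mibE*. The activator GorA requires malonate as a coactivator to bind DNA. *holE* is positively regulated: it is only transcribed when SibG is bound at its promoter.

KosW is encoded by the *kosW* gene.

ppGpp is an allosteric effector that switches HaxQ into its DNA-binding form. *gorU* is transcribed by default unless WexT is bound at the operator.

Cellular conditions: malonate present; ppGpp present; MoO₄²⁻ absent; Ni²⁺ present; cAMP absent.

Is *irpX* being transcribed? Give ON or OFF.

ON

MoO₄²⁻ is absent, so SibG is inactive.
Required activator SibG is absent, so *holE* is not transcribed.
So HolE is not produced.
Malonate is present, so GorA is active.
ppGpp is present, so HaxQ is active.
cAMP is absent, so IrpA is active.
No repressor is bound and HaxQ and IrpA are active, so *mibE* is transcribed.
So MibE is produced and active.
With repressor MibE bound, *sovQ* is not transcribed.
So SovQ is not produced.
Required activator SovQ is absent, so *kosW* is not transcribed.
So KosW is not produced.
No repressor is bound and GorA is active, so *irpX* is transcribed.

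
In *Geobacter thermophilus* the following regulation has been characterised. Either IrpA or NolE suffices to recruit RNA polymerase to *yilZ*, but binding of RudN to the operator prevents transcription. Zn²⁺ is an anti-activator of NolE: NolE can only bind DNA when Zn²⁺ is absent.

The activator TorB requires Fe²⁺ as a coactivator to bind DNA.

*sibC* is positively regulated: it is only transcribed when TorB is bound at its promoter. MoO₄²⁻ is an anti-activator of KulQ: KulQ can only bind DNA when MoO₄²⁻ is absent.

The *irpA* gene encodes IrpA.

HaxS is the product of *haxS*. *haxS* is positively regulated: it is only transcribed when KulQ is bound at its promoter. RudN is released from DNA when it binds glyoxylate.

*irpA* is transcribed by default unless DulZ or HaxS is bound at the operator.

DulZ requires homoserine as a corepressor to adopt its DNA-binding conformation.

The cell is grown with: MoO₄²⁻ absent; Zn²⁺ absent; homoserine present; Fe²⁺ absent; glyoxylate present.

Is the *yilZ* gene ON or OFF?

Homoserine is present, so DulZ is active.
MoO₄²⁻ is absent, so KulQ is active.
No repressor is bound and KulQ is active, so *haxS* is transcribed.
So HaxS is produced and active.
With repressor DulZ bound, *irpA* is not transcribed.
So IrpA is not produced.
Glyoxylate is present, so RudN is inactive.
Zn²⁺ is absent, so NolE is active.
Activator NolE is present, so *yilZ* is transcribed.

ON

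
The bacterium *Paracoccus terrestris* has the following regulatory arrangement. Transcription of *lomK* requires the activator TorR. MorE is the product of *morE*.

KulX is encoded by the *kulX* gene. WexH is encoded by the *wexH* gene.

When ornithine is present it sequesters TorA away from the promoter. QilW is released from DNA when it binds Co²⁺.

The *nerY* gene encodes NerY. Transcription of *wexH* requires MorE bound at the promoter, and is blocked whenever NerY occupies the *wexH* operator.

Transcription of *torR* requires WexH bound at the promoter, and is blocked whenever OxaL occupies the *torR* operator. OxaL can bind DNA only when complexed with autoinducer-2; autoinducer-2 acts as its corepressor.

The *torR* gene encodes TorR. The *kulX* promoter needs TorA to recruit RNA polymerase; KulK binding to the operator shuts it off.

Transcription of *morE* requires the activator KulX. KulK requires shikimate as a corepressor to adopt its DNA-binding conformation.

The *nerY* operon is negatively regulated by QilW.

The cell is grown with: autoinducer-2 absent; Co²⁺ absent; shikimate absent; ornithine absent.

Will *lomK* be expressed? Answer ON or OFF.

ON

Ornithine is absent, so TorA is active.
Shikimate is absent, so KulK is inactive.
No repressor is bound and TorA is active, so *kulX* is transcribed.
So KulX is produced and active.
No repressor is bound and KulX is active, so *morE* is transcribed.
So MorE is produced and active.
Co²⁺ is absent, so QilW is active.
With repressor QilW bound, *nerY* is not transcribed.
So NerY is not produced.
No repressor is bound and MorE is active, so *wexH* is transcribed.
So WexH is produced and active.
Autoinducer-2 is absent, so OxaL is inactive.
No repressor is bound and WexH is active, so *torR* is transcribed.
So TorR is produced and active.
No repressor is bound and TorR is active, so *lomK* is transcribed.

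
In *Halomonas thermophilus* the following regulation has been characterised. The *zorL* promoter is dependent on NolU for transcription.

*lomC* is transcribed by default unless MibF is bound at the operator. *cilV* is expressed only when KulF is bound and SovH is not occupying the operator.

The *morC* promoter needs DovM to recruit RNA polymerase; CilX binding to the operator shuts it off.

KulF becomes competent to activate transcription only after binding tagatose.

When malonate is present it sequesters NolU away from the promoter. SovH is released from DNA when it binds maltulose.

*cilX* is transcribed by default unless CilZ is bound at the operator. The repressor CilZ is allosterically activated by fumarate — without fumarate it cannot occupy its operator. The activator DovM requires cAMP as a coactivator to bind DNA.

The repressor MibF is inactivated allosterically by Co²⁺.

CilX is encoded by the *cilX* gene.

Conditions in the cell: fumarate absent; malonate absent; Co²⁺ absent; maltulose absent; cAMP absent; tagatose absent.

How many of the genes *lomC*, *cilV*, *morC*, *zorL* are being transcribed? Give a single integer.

1

Co²⁺ is absent, so MibF is active.
With repressor MibF bound, *lomC* is not transcribed.
→ *lomC* is OFF.
Maltulose is absent, so SovH is active.
Tagatose is absent, so KulF is inactive.
With repressor SovH bound, *cilV* is not transcribed.
→ *cilV* is OFF.
Fumarate is absent, so CilZ is inactive.
With no repressor bound, *cilX* is transcribed.
So CilX is produced and active.
cAMP is absent, so DovM is inactive.
With repressor CilX bound, *morC* is not transcribed.
→ *morC* is OFF.
Malonate is absent, so NolU is active.
No repressor is bound and NolU is active, so *zorL* is transcribed.
→ *zorL* is ON.
1 of the 4 genes is transcribed.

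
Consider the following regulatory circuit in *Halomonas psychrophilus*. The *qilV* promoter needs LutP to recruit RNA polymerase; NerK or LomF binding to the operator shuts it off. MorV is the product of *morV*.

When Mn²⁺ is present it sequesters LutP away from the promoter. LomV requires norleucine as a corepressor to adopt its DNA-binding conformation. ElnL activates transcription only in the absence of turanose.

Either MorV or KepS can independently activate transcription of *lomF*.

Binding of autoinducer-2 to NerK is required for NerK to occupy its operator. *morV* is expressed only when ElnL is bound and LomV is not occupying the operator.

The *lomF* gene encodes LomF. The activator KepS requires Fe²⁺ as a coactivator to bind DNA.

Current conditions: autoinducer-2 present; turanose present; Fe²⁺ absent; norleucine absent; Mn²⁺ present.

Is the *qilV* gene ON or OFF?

OFF

Autoinducer-2 is present, so NerK is active.
Norleucine is absent, so LomV is inactive.
Turanose is present, so ElnL is inactive.
Required activator ElnL is absent, so *morV* is not transcribed.
So MorV is not produced.
Fe²⁺ is absent, so KepS is inactive.
No activator is available at the *lomF* promoter, so *lomF* is not transcribed.
So LomF is not produced.
Mn²⁺ is present, so LutP is inactive.
With repressor NerK bound, *qilV* is not transcribed.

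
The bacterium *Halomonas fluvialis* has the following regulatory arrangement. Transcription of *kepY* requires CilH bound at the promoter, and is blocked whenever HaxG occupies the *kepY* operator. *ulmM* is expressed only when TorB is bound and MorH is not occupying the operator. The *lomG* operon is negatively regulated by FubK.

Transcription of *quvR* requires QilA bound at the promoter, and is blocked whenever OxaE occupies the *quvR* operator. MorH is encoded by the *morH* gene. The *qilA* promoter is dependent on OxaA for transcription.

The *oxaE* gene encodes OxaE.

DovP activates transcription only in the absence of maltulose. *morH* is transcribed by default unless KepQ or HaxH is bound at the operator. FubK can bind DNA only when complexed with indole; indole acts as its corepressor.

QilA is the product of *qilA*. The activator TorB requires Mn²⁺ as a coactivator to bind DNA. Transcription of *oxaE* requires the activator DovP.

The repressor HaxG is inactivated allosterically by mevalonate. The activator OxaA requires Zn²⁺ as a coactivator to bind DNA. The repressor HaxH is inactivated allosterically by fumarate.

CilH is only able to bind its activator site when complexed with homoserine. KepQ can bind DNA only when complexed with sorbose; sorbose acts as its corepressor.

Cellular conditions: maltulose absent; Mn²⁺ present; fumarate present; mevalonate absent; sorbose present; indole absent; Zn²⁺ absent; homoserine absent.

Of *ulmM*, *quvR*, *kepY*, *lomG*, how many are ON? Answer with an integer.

2

Sorbose is present, so KepQ is active.
Fumarate is present, so HaxH is inactive.
With repressor KepQ bound, *morH* is not transcribed.
So MorH is not produced.
Mn²⁺ is present, so TorB is active.
No repressor is bound and TorB is active, so *ulmM* is transcribed.
→ *ulmM* is ON.
Maltulose is absent, so DovP is active.
No repressor is bound and DovP is active, so *oxaE* is transcribed.
So OxaE is produced and active.
Zn²⁺ is absent, so OxaA is inactive.
Required activator OxaA is absent, so *qilA* is not transcribed.
So QilA is not produced.
With repressor OxaE bound, *quvR* is not transcribed.
→ *quvR* is OFF.
Mevalonate is absent, so HaxG is active.
Homoserine is absent, so CilH is inactive.
With repressor HaxG bound, *kepY* is not transcribed.
→ *kepY* is OFF.
Indole is absent, so FubK is inactive.
With no repressor bound, *lomG* is transcribed.
→ *lomG* is ON.
2 of the 4 genes are transcribed.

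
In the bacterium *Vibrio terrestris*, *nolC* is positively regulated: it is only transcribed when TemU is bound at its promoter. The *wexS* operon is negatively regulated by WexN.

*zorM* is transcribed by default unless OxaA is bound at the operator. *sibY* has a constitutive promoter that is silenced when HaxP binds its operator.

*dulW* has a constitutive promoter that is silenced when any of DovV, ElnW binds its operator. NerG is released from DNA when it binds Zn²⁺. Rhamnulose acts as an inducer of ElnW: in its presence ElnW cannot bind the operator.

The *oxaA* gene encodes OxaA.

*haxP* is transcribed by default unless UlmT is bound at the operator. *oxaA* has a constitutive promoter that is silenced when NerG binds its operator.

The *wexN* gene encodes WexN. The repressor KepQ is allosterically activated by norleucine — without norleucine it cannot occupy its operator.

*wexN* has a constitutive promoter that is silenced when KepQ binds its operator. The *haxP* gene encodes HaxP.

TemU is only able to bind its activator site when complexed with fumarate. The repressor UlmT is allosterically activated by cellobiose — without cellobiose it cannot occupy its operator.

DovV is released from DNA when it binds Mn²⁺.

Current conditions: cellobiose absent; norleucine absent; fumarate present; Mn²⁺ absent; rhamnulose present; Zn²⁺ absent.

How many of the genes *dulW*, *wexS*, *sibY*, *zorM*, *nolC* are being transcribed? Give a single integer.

2

Mn²⁺ is absent, so DovV is active.
Rhamnulose is present, so ElnW is inactive.
With repressor DovV bound, *dulW* is not transcribed.
→ *dulW* is OFF.
Norleucine is absent, so KepQ is inactive.
With no repressor bound, *wexN* is transcribed.
So WexN is produced and active.
With repressor WexN bound, *wexS* is not transcribed.
→ *wexS* is OFF.
Cellobiose is absent, so UlmT is inactive.
With no repressor bound, *haxP* is transcribed.
So HaxP is produced and active.
With repressor HaxP bound, *sibY* is not transcribed.
→ *sibY* is OFF.
Zn²⁺ is absent, so NerG is active.
With repressor NerG bound, *oxaA* is not transcribed.
So OxaA is not produced.
With no repressor bound, *zorM* is transcribed.
→ *zorM* is ON.
Fumarate is present, so TemU is active.
No repressor is bound and TemU is active, so *nolC* is transcribed.
→ *nolC* is ON.
2 of the 5 genes are transcribed.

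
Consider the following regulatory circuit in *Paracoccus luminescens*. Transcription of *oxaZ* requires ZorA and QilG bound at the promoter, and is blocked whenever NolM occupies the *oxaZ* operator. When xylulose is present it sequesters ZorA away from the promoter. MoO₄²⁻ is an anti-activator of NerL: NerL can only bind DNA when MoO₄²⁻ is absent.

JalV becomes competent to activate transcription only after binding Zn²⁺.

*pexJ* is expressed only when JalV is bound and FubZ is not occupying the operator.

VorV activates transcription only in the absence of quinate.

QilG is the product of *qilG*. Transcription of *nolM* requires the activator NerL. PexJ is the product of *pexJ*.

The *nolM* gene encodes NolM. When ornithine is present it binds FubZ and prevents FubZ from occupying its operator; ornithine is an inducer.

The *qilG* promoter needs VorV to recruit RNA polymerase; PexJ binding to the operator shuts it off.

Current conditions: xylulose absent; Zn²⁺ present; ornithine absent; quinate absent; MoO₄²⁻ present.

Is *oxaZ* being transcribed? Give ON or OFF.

Xylulose is absent, so ZorA is active.
Quinate is absent, so VorV is active.
Zn²⁺ is present, so JalV is active.
Ornithine is absent, so FubZ is active.
With repressor FubZ bound, *pexJ* is not transcribed.
So PexJ is not produced.
No repressor is bound and VorV is active, so *qilG* is transcribed.
So QilG is produced and active.
MoO₄²⁻ is present, so NerL is inactive.
Required activator NerL is absent, so *nolM* is not transcribed.
So NolM is not produced.
No repressor is bound and ZorA and QilG are active, so *oxaZ* is transcribed.

ON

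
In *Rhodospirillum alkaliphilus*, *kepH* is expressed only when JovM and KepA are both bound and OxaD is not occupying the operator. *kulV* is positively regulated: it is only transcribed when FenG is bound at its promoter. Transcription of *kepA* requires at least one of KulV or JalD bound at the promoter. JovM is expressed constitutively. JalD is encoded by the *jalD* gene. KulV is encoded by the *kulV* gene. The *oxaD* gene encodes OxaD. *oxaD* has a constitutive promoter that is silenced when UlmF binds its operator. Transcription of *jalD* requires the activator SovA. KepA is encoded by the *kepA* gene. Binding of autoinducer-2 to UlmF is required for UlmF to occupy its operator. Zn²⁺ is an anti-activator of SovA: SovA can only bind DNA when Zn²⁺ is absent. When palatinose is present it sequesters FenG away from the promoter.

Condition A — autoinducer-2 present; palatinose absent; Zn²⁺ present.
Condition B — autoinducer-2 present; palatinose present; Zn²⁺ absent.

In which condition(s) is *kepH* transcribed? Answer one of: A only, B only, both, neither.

Condition A:
JovM is produced constitutively and is active.
Autoinducer-2 is present, so UlmF is active.
With repressor UlmF bound, *oxaD* is not transcribed.
So OxaD is not produced.
Palatinose is absent, so FenG is active.
No repressor is bound and FenG is active, so *kulV* is transcribed.
So KulV is produced and active.
Zn²⁺ is present, so SovA is inactive.
Required activator SovA is absent, so *jalD* is not transcribed.
So JalD is not produced.
Activator KulV is present, so *kepA* is transcribed.
So KepA is produced and active.
No repressor is bound and JovM and KepA are active, so *kepH* is transcribed.
→ *kepH* is ON in A.
Condition B:
JovM is produced constitutively and is active.
Autoinducer-2 is present, so UlmF is active.
With repressor UlmF bound, *oxaD* is not transcribed.
So OxaD is not produced.
Palatinose is present, so FenG is inactive.
Required activator FenG is absent, so *kulV* is not transcribed.
So KulV is not produced.
Zn²⁺ is absent, so SovA is active.
No repressor is bound and SovA is active, so *jalD* is transcribed.
So JalD is produced and active.
Activator JalD is present, so *kepA* is transcribed.
So KepA is produced and active.
No repressor is bound and JovM and KepA are active, so *kepH* is transcribed.
→ *kepH* is ON in B.

both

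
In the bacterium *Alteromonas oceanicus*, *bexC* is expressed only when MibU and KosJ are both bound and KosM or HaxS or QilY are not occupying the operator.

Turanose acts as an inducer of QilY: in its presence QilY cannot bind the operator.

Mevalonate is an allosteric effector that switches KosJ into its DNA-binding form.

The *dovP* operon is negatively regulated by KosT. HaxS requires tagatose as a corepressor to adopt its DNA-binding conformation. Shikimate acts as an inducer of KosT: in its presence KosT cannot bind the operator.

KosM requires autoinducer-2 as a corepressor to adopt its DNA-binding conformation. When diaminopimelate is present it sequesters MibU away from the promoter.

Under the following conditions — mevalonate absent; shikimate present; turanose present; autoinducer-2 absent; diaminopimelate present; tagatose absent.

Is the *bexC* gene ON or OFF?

Autoinducer-2 is absent, so KosM is inactive.
Diaminopimelate is present, so MibU is inactive.
Tagatose is absent, so HaxS is inactive.
Mevalonate is absent, so KosJ is inactive.
Turanose is present, so QilY is inactive.
Required activator MibU is absent, so *bexC* is not transcribed.

OFF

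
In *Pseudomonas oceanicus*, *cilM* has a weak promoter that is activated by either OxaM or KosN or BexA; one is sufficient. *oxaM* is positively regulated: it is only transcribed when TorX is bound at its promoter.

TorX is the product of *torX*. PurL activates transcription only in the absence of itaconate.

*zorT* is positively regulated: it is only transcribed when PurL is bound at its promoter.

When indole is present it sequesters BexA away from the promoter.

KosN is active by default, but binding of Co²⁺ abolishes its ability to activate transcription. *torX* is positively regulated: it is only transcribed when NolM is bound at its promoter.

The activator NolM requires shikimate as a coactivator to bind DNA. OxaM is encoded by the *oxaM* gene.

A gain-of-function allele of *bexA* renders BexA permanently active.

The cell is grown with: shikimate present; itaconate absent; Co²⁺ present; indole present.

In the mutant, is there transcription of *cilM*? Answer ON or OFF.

ON

Shikimate is present, so NolM is active.
No repressor is bound and NolM is active, so *torX* is transcribed.
So TorX is produced and active.
No repressor is bound and TorX is active, so *oxaM* is transcribed.
So OxaM is produced and active.
Co²⁺ is present, so KosN is inactive.
BexA is constitutively active in this strain.
Activator OxaM is present, so *cilM* is transcribed.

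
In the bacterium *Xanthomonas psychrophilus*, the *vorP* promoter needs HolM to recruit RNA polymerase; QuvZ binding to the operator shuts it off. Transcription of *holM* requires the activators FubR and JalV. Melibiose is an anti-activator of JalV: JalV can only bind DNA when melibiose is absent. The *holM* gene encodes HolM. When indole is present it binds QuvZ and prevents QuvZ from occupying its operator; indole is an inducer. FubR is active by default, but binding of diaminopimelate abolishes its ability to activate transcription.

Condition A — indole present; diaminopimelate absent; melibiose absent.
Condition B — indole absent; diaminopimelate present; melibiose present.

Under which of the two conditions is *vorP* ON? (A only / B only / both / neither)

A only

Condition A:
Indole is present, so QuvZ is inactive.
Diaminopimelate is absent, so FubR is active.
Melibiose is absent, so JalV is active.
No repressor is bound and FubR and JalV are active, so *holM* is transcribed.
So HolM is produced and active.
No repressor is bound and HolM is active, so *vorP* is transcribed.
→ *vorP* is ON in A.
Condition B:
Indole is absent, so QuvZ is active.
Diaminopimelate is present, so FubR is inactive.
Melibiose is present, so JalV is inactive.
Required activator FubR is absent, so *holM* is not transcribed.
So HolM is not produced.
With repressor QuvZ bound, *vorP* is not transcribed.
→ *vorP* is OFF in B.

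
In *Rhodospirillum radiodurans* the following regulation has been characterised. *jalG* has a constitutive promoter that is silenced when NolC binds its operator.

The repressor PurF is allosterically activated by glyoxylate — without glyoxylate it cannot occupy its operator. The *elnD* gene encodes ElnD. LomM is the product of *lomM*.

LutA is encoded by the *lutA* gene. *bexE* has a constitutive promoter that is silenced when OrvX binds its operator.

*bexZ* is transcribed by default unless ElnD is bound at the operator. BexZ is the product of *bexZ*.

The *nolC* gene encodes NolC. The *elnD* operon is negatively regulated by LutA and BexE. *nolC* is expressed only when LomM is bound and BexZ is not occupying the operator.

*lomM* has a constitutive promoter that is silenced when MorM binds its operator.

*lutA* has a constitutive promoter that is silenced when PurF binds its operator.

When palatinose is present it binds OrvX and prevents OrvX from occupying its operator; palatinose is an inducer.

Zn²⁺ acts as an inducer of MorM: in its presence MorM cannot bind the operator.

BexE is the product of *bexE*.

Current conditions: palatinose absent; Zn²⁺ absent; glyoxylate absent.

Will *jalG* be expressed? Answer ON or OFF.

ON

Glyoxylate is absent, so PurF is inactive.
With no repressor bound, *lutA* is transcribed.
So LutA is produced and active.
Palatinose is absent, so OrvX is active.
With repressor OrvX bound, *bexE* is not transcribed.
So BexE is not produced.
With repressor LutA bound, *elnD* is not transcribed.
So ElnD is not produced.
With no repressor bound, *bexZ* is transcribed.
So BexZ is produced and active.
Zn²⁺ is absent, so MorM is active.
With repressor MorM bound, *lomM* is not transcribed.
So LomM is not produced.
With repressor BexZ bound, *nolC* is not transcribed.
So NolC is not produced.
With no repressor bound, *jalG* is transcribed.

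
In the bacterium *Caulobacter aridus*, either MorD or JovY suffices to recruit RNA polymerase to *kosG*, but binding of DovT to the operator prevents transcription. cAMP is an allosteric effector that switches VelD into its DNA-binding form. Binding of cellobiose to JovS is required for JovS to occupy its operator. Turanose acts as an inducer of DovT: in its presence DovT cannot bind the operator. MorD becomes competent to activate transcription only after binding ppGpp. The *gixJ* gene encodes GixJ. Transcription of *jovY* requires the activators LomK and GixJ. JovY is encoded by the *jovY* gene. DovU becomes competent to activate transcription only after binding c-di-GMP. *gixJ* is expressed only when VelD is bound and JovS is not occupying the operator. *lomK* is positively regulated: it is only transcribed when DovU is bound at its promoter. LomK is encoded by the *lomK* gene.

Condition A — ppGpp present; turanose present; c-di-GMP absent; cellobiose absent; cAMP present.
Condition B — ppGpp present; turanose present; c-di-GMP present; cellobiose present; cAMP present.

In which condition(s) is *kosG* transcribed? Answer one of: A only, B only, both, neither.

Condition A:
ppGpp is present, so MorD is active.
Turanose is present, so DovT is inactive.
c-di-GMP is absent, so DovU is inactive.
Required activator DovU is absent, so *lomK* is not transcribed.
So LomK is not produced.
Cellobiose is absent, so JovS is inactive.
cAMP is present, so VelD is active.
No repressor is bound and VelD is active, so *gixJ* is transcribed.
So GixJ is produced and active.
Required activator LomK is absent, so *jovY* is not transcribed.
So JovY is not produced.
Activator MorD is present, so *kosG* is transcribed.
→ *kosG* is ON in A.
Condition B:
ppGpp is present, so MorD is active.
Turanose is present, so DovT is inactive.
c-di-GMP is present, so DovU is active.
No repressor is bound and DovU is active, so *lomK* is transcribed.
So LomK is produced and active.
Cellobiose is present, so JovS is active.
cAMP is present, so VelD is active.
With repressor JovS bound, *gixJ* is not transcribed.
So GixJ is not produced.
Required activator GixJ is absent, so *jovY* is not transcribed.
So JovY is not produced.
Activator MorD is present, so *kosG* is transcribed.
→ *kosG* is ON in B.

both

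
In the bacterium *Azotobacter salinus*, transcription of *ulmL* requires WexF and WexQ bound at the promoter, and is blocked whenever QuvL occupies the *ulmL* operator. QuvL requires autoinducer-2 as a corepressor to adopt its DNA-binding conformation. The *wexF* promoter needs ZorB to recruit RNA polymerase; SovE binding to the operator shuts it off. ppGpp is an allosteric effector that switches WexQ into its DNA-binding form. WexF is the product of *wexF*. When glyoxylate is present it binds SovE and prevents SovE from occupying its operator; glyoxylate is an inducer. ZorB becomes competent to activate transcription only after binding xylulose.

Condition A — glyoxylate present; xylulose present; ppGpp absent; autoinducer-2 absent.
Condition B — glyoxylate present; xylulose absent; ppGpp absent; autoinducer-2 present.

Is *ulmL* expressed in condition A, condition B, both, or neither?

neither

Condition A:
Glyoxylate is present, so SovE is inactive.
Xylulose is present, so ZorB is active.
No repressor is bound and ZorB is active, so *wexF* is transcribed.
So WexF is produced and active.
ppGpp is absent, so WexQ is inactive.
Autoinducer-2 is absent, so QuvL is inactive.
Required activator WexQ is absent, so *ulmL* is not transcribed.
→ *ulmL* is OFF in A.
Condition B:
Glyoxylate is present, so SovE is inactive.
Xylulose is absent, so ZorB is inactive.
Required activator ZorB is absent, so *wexF* is not transcribed.
So WexF is not produced.
ppGpp is absent, so WexQ is inactive.
Autoinducer-2 is present, so QuvL is active.
With repressor QuvL bound, *ulmL* is not transcribed.
→ *ulmL* is OFF in B.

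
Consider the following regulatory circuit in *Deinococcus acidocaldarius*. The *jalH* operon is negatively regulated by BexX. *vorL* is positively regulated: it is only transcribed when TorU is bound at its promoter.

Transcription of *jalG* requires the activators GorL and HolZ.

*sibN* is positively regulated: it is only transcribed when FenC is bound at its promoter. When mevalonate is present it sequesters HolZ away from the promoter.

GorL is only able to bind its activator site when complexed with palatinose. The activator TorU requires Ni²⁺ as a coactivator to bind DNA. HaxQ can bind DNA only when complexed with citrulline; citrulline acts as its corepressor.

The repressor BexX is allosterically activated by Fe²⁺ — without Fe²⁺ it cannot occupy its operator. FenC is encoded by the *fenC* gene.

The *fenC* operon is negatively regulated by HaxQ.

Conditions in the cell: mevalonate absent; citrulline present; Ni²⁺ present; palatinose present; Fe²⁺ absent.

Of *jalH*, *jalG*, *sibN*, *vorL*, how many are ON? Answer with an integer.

Fe²⁺ is absent, so BexX is inactive.
With no repressor bound, *jalH* is transcribed.
→ *jalH* is ON.
Palatinose is present, so GorL is active.
Mevalonate is absent, so HolZ is active.
No repressor is bound and GorL and HolZ are active, so *jalG* is transcribed.
→ *jalG* is ON.
Citrulline is present, so HaxQ is active.
With repressor HaxQ bound, *fenC* is not transcribed.
So FenC is not produced.
Required activator FenC is absent, so *sibN* is not transcribed.
→ *sibN* is OFF.
Ni²⁺ is present, so TorU is active.
No repressor is bound and TorU is active, so *vorL* is transcribed.
→ *vorL* is ON.
3 of the 4 genes are transcribed.

3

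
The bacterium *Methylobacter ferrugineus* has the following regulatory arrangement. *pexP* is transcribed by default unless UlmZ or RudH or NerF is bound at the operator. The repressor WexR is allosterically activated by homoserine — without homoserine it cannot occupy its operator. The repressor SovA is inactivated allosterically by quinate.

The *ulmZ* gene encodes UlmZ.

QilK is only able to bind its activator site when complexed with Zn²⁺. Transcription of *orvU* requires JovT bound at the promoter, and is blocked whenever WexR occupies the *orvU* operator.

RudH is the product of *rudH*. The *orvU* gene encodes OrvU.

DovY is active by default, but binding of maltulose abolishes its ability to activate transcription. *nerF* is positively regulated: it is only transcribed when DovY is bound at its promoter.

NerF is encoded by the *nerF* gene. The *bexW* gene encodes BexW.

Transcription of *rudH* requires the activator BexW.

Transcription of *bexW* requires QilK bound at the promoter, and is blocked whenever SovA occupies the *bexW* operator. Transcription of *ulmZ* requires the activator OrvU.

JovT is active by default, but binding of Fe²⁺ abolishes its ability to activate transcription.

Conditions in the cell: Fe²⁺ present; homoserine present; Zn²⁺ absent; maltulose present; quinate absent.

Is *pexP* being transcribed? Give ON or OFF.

ON

Fe²⁺ is present, so JovT is inactive.
Homoserine is present, so WexR is active.
With repressor WexR bound, *orvU* is not transcribed.
So OrvU is not produced.
Required activator OrvU is absent, so *ulmZ* is not transcribed.
So UlmZ is not produced.
Quinate is absent, so SovA is active.
Zn²⁺ is absent, so QilK is inactive.
With repressor SovA bound, *bexW* is not transcribed.
So BexW is not produced.
Required activator BexW is absent, so *rudH* is not transcribed.
So RudH is not produced.
Maltulose is present, so DovY is inactive.
Required activator DovY is absent, so *nerF* is not transcribed.
So NerF is not produced.
With no repressor bound, *pexP* is transcribed.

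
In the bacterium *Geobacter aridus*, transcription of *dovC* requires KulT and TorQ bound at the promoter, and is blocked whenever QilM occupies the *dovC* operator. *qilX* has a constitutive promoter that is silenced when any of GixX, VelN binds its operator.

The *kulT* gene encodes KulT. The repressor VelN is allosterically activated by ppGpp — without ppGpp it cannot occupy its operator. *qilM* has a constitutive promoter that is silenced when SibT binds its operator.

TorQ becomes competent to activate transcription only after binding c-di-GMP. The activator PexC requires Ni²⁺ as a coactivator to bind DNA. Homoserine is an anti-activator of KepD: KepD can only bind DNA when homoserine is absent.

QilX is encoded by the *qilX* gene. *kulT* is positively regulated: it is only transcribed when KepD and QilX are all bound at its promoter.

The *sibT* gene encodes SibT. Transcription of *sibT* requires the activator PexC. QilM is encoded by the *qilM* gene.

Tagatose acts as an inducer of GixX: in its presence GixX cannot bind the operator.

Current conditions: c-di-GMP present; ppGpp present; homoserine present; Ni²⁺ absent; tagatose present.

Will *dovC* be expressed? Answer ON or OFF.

OFF

Ni²⁺ is absent, so PexC is inactive.
Required activator PexC is absent, so *sibT* is not transcribed.
So SibT is not produced.
With no repressor bound, *qilM* is transcribed.
So QilM is produced and active.
Homoserine is present, so KepD is inactive.
Tagatose is present, so GixX is inactive.
ppGpp is present, so VelN is active.
With repressor VelN bound, *qilX* is not transcribed.
So QilX is not produced.
Required activator KepD is absent, so *kulT* is not transcribed.
So KulT is not produced.
c-di-GMP is present, so TorQ is active.
With repressor QilM bound, *dovC* is not transcribed.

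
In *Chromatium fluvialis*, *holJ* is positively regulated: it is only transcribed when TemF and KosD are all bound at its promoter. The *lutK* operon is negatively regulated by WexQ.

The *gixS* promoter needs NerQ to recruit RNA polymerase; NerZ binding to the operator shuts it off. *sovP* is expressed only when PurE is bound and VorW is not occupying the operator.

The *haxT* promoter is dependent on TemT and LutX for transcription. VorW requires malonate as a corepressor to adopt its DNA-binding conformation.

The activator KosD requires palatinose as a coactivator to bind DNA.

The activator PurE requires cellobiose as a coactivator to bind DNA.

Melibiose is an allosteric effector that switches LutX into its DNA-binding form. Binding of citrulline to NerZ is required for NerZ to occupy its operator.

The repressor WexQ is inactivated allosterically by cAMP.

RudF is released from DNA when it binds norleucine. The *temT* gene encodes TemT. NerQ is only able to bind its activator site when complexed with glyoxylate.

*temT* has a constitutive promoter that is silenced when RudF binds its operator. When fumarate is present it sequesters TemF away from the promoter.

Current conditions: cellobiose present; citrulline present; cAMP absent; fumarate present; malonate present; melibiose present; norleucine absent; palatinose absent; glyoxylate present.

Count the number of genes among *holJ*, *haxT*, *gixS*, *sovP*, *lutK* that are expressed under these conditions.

Fumarate is present, so TemF is inactive.
Palatinose is absent, so KosD is inactive.
Required activator TemF is absent, so *holJ* is not transcribed.
→ *holJ* is OFF.
Norleucine is absent, so RudF is active.
With repressor RudF bound, *temT* is not transcribed.
So TemT is not produced.
Melibiose is present, so LutX is active.
Required activator TemT is absent, so *haxT* is not transcribed.
→ *haxT* is OFF.
Glyoxylate is present, so NerQ is active.
Citrulline is present, so NerZ is active.
With repressor NerZ bound, *gixS* is not transcribed.
→ *gixS* is OFF.
Cellobiose is present, so PurE is active.
Malonate is present, so VorW is active.
With repressor VorW bound, *sovP* is not transcribed.
→ *sovP* is OFF.
cAMP is absent, so WexQ is active.
With repressor WexQ bound, *lutK* is not transcribed.
→ *lutK* is OFF.
0 of the 5 genes are transcribed.

0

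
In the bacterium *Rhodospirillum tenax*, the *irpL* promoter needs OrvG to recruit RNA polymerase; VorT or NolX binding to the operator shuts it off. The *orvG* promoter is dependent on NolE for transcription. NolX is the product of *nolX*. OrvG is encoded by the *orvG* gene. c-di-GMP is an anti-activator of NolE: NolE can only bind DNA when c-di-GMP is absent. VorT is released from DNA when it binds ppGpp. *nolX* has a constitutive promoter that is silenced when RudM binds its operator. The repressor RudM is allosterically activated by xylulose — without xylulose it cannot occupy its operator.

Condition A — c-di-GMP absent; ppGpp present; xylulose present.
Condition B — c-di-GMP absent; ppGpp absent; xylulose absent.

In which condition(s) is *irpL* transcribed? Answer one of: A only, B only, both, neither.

A only

Condition A:
c-di-GMP is absent, so NolE is active.
No repressor is bound and NolE is active, so *orvG* is transcribed.
So OrvG is produced and active.
ppGpp is present, so VorT is inactive.
Xylulose is present, so RudM is active.
With repressor RudM bound, *nolX* is not transcribed.
So NolX is not produced.
No repressor is bound and OrvG is active, so *irpL* is transcribed.
→ *irpL* is ON in A.
Condition B:
c-di-GMP is absent, so NolE is active.
No repressor is bound and NolE is active, so *orvG* is transcribed.
So OrvG is produced and active.
ppGpp is absent, so VorT is active.
Xylulose is absent, so RudM is inactive.
With no repressor bound, *nolX* is transcribed.
So NolX is produced and active.
With repressor VorT bound, *irpL* is not transcribed.
→ *irpL* is OFF in B.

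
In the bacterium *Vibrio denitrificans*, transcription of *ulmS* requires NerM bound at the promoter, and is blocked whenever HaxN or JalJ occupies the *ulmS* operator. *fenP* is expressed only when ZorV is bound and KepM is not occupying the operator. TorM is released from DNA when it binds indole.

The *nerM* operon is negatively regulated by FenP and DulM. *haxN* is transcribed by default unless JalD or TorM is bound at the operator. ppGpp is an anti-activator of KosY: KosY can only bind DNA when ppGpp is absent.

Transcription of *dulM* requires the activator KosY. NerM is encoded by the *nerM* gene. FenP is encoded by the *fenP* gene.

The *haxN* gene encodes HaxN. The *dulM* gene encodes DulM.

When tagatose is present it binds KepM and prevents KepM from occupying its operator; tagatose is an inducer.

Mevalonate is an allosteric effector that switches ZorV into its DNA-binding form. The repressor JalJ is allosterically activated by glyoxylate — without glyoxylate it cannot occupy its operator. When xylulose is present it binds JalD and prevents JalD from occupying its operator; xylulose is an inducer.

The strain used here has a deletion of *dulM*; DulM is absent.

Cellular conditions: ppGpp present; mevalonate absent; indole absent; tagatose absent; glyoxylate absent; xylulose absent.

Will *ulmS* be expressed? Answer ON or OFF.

ON

Xylulose is absent, so JalD is active.
Indole is absent, so TorM is active.
With repressor JalD bound, *haxN* is not transcribed.
So HaxN is not produced.
Glyoxylate is absent, so JalJ is inactive.
Tagatose is absent, so KepM is active.
Mevalonate is absent, so ZorV is inactive.
With repressor KepM bound, *fenP* is not transcribed.
So FenP is not produced.
DulM is non-functional in this strain, so it has no effect.
With no repressor bound, *nerM* is transcribed.
So NerM is produced and active.
No repressor is bound and NerM is active, so *ulmS* is transcribed.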